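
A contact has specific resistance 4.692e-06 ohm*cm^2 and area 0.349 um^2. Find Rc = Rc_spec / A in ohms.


Step 1: Convert area to cm^2: 0.349 um^2 = 3.4900e-09 cm^2
Step 2: Rc = Rc_spec / A = 4.692e-06 / 3.4900e-09
Step 3: Rc = 1.34e+03 ohms

1.34e+03


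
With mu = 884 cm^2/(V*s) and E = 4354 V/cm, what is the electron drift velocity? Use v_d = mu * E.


Step 1: v_d = mu * E
Step 2: v_d = 884 * 4354 = 3848936
Step 3: v_d = 3.85e+06 cm/s

3.85e+06


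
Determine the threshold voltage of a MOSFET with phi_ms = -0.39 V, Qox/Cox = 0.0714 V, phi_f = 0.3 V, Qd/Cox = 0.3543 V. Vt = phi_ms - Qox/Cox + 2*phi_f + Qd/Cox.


Step 1: Vt = phi_ms - Qox/Cox + 2*phi_f + Qd/Cox
Step 2: Vt = -0.39 - 0.0714 + 2*0.3 + 0.3543
Step 3: Vt = -0.39 - 0.0714 + 0.6 + 0.3543
Step 4: Vt = 0.4929 V

0.4929


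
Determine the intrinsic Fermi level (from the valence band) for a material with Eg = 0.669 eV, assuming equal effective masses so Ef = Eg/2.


Step 1: For an intrinsic semiconductor, the Fermi level sits at midgap.
Step 2: Ef = Eg / 2 = 0.669 / 2 = 0.3345 eV

0.3345


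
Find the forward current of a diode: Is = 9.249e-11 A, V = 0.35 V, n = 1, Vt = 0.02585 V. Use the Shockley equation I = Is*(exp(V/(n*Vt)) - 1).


Step 1: V/(n*Vt) = 0.35/(1*0.02585) = 13.5397
Step 2: exp(13.5397) = 7.5896e+05
Step 3: I = 9.249e-11 * (7.5896e+05 - 1) = 7.02e-05 A

7.02e-05


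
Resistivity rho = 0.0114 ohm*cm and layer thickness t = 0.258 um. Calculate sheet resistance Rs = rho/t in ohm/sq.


Step 1: Convert thickness to cm: t = 0.258 um = 2.5800e-05 cm
Step 2: Rs = rho / t = 0.0114 / 2.5800e-05
Step 3: Rs = 441.9 ohm/sq

441.9


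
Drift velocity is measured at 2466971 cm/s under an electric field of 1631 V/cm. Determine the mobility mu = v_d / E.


Step 1: mu = v_d / E
Step 2: mu = 2466971 / 1631
Step 3: mu = 1512.55 cm^2/(V*s)

1512.55


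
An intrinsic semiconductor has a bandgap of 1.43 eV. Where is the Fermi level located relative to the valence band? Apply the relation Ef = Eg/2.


Step 1: For an intrinsic semiconductor, the Fermi level sits at midgap.
Step 2: Ef = Eg / 2 = 1.43 / 2 = 0.715 eV

0.715


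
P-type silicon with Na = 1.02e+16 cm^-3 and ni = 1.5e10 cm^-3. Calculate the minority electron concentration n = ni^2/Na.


Step 1: Majority hole concentration p ≈ Na = 1.02e+16 cm^-3
Step 2: n = ni^2 / Na = (1.5e10)^2 / 1.02e+16
Step 3: n = 2.21e+04 cm^-3

2.21e+04


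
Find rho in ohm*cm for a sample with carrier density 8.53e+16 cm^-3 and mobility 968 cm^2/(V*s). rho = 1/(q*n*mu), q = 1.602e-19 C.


Step 1: sigma = q * n * mu = 1.602e-19 * 8.53e+16 * 968 = 1.32278e+01 S/cm
Step 2: rho = 1 / sigma = 1 / 1.32278e+01 = 0.0756 ohm*cm

0.0756


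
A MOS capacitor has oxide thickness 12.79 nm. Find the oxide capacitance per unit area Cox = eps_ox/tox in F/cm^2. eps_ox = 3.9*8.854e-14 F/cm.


Step 1: eps_ox = 3.9 * 8.854e-14 = 3.45306e-13 F/cm
Step 2: tox in cm = 12.79 nm * 1e-7 = 1.2790e-06 cm
Step 3: Cox = 3.45306e-13 / 1.2790e-06 = 2.70e-07 F/cm^2

2.70e-07


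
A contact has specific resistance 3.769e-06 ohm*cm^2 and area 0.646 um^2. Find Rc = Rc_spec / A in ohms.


Step 1: Convert area to cm^2: 0.646 um^2 = 6.4600e-09 cm^2
Step 2: Rc = Rc_spec / A = 3.769e-06 / 6.4600e-09
Step 3: Rc = 5.83e+02 ohms

5.83e+02


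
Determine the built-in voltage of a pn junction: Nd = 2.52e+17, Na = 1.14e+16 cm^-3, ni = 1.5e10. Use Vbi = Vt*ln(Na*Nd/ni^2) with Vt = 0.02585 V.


Step 1: Compute Na*Nd/ni^2 = 1.14e+16 * 2.52e+17 / (1.5e10)^2 = 1.2768e+13
Step 2: ln(1.2768e+13) = 30.1780
Step 3: Vbi = 0.02585 * 30.1780 = 0.78 V

0.78


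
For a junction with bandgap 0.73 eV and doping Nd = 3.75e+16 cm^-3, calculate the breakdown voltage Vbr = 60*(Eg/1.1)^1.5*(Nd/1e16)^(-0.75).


Step 1: Eg/1.1 = 0.73/1.1 = 0.663636
Step 2: (Eg/1.1)^1.5 = 0.663636^1.5 = 0.540623
Step 3: (Nd/1e16)^(-0.75) = (3.75)^(-0.75) = 0.371088
Step 4: Vbr = 60 * 0.540623 * 0.371088 = 12.0 V

12.0


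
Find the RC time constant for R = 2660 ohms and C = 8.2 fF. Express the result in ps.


Step 1: tau = R * C
Step 2: tau = 2660 * 8.2 fF = 2660 * 8.2e-15 F
Step 3: tau = 2.1812e-11 s = 21.812 ps

21.812


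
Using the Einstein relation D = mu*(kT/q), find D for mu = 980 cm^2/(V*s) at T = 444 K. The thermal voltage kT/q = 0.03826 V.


Step 1: D = mu * (kT/q)
Step 2: D = 980 * 0.03826
Step 3: D = 37.49 cm^2/s

37.49


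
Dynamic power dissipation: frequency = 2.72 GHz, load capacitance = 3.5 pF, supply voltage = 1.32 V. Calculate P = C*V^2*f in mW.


Step 1: V^2 = 1.32^2 = 1.7424 V^2
Step 2: P = C*V^2*f = 3.5e-12 F * 1.7424 * 2.72e9 Hz
Step 3: P = 1.6587648e-02 W
Step 4: P = 16.588 mW

16.588


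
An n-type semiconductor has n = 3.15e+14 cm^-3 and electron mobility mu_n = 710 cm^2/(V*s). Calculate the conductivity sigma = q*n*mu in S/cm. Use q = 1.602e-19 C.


Step 1: sigma = q * n * mu
Step 2: sigma = 1.602e-19 * 3.15e+14 * 710
Step 3: sigma = 3.583e-02 S/cm

3.583e-02


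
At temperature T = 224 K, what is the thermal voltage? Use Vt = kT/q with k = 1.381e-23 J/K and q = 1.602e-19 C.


Step 1: kT = 1.381e-23 * 224 = 3.09344e-21 J
Step 2: Vt = kT/q = 3.09344e-21 / 1.602e-19
Step 3: Vt = 0.01931 V

0.01931


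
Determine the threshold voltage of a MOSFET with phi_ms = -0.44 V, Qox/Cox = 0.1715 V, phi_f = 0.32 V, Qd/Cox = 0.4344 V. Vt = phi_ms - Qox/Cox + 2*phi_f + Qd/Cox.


Step 1: Vt = phi_ms - Qox/Cox + 2*phi_f + Qd/Cox
Step 2: Vt = -0.44 - 0.1715 + 2*0.32 + 0.4344
Step 3: Vt = -0.44 - 0.1715 + 0.64 + 0.4344
Step 4: Vt = 0.4629 V

0.4629


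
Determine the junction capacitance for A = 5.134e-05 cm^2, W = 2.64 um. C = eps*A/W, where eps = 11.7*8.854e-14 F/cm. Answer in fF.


Step 1: eps_Si = 11.7 * 8.854e-14 = 1.035918e-12 F/cm
Step 2: W in cm = 2.64 * 1e-4 = 2.64e-04 cm
Step 3: C = 1.035918e-12 * 5.134e-05 / 2.64e-04 = 2.014547e-13 F
Step 4: C = 201.45 fF

201.45


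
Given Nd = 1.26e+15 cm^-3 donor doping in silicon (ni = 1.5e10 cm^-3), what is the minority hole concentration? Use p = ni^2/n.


Step 1: Since Nd >> ni, n ≈ Nd = 1.26e+15 cm^-3
Step 2: p = ni^2 / n = (1.5e10)^2 / 1.26e+15
Step 3: p = 2.25e20 / 1.26e+15 = 1.79e+05 cm^-3

1.79e+05


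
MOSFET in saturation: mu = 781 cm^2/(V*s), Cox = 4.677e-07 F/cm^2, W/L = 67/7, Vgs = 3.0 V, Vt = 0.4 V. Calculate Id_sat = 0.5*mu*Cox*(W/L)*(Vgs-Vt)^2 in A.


Step 1: Overdrive voltage Vov = Vgs - Vt = 3.0 - 0.4 = 2.6 V
Step 2: W/L = 67/7 = 9.57143
Step 3: Id = 0.5 * 781 * 4.677e-07 * 9.57143 * 2.6^2
Step 4: Id = 1.18e-02 A

1.18e-02


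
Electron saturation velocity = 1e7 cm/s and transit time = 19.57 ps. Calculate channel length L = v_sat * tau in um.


Step 1: tau in seconds = 19.57 ps * 1e-12 = 1.9570e-11 s
Step 2: L = v_sat * tau = 1e7 * 1.9570e-11 = 1.9570e-04 cm
Step 3: L in um = 1.9570e-04 * 1e4 = 1.957 um

1.957


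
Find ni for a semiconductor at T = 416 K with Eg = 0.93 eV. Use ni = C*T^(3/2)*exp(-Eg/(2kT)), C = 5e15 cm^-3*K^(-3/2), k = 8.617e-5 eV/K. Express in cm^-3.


Step 1: Compute kT = 8.617e-5 * 416 = 0.03584672 eV
Step 2: Exponent = -Eg/(2kT) = -0.93/(2*0.03584672) = -12.97190
Step 3: T^(3/2) = 416^1.5 = 8484.77
Step 4: ni = 5e15 * 8484.77 * exp(-12.97190) = 9.86e+13 cm^-3

9.86e+13


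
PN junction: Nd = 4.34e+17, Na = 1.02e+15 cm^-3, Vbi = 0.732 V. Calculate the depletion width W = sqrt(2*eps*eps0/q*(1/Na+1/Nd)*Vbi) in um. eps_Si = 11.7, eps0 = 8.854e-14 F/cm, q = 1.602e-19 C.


Step 1: 1/Na + 1/Nd = 1/1.02e+15 + 1/4.34e+17 = 9.82696e-16
Step 2: 2*eps*eps0/q = 2*11.7*8.854e-14/1.602e-19 = 1.293281e+07
Step 3: W^2 = 1.293281e+07 * 9.82696e-16 * 0.732 = 9.30300e-09
Step 4: W = sqrt(9.30300e-09) = 9.645e-05 cm = 0.9645 um

0.9645


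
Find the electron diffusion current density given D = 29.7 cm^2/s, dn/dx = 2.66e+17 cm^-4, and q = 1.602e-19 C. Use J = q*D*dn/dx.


Step 1: J = q * D * (dn/dx)
Step 2: J = 1.602e-19 * 29.7 * 2.66e+17
Step 3: J = 1.27e+00 A/cm^2

1.27e+00


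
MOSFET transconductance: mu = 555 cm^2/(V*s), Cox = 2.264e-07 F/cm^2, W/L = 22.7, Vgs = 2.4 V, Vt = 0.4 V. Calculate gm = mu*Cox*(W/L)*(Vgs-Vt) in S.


Step 1: Vov = Vgs - Vt = 2.4 - 0.4 = 2.0 V
Step 2: gm = mu * Cox * (W/L) * Vov
Step 3: gm = 555 * 2.264e-07 * 22.7 * 2.0 = 5.70e-03 S

5.70e-03


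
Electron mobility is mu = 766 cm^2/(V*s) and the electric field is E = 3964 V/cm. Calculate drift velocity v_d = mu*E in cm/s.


Step 1: v_d = mu * E
Step 2: v_d = 766 * 3964 = 3036424
Step 3: v_d = 3.04e+06 cm/s

3.04e+06


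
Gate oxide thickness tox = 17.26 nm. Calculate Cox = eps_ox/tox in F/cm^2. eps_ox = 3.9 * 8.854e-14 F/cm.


Step 1: eps_ox = 3.9 * 8.854e-14 = 3.45306e-13 F/cm
Step 2: tox in cm = 17.26 nm * 1e-7 = 1.7260e-06 cm
Step 3: Cox = 3.45306e-13 / 1.7260e-06 = 2.00e-07 F/cm^2

2.00e-07


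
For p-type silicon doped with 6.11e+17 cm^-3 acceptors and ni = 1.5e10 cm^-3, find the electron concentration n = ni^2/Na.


Step 1: Majority hole concentration p ≈ Na = 6.11e+17 cm^-3
Step 2: n = ni^2 / Na = (1.5e10)^2 / 6.11e+17
Step 3: n = 3.68e+02 cm^-3

3.68e+02


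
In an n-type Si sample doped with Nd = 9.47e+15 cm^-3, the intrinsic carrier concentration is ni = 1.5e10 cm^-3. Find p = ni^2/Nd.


Step 1: Since Nd >> ni, n ≈ Nd = 9.47e+15 cm^-3
Step 2: p = ni^2 / n = (1.5e10)^2 / 9.47e+15
Step 3: p = 2.25e20 / 9.47e+15 = 2.38e+04 cm^-3

2.38e+04


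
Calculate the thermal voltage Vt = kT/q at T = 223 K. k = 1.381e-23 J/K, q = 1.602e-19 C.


Step 1: kT = 1.381e-23 * 223 = 3.07963e-21 J
Step 2: Vt = kT/q = 3.07963e-21 / 1.602e-19
Step 3: Vt = 0.01922 V

0.01922


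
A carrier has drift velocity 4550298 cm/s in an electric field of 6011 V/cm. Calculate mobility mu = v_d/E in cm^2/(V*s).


Step 1: mu = v_d / E
Step 2: mu = 4550298 / 6011
Step 3: mu = 757.0 cm^2/(V*s)

757.0


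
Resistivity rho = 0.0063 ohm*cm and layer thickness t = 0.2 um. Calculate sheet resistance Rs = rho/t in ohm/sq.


Step 1: Convert thickness to cm: t = 0.2 um = 2.0000e-05 cm
Step 2: Rs = rho / t = 0.0063 / 2.0000e-05
Step 3: Rs = 315.0 ohm/sq

315.0


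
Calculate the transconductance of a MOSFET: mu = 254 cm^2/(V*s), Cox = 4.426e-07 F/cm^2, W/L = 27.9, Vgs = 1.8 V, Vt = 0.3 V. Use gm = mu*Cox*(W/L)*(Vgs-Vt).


Step 1: Vov = Vgs - Vt = 1.8 - 0.3 = 1.5 V
Step 2: gm = mu * Cox * (W/L) * Vov
Step 3: gm = 254 * 4.426e-07 * 27.9 * 1.5 = 4.70e-03 S

4.70e-03


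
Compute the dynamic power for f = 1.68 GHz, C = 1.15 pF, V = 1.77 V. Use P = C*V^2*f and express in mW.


Step 1: V^2 = 1.77^2 = 3.1329 V^2
Step 2: P = C*V^2*f = 1.15e-12 F * 3.1329 * 1.68e9 Hz
Step 3: P = 6.0527628e-03 W
Step 4: P = 6.053 mW

6.053


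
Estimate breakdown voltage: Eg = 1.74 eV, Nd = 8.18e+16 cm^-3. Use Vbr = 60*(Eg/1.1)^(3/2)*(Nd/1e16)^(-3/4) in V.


Step 1: Eg/1.1 = 1.74/1.1 = 1.581818
Step 2: (Eg/1.1)^1.5 = 1.581818^1.5 = 1.989458
Step 3: (Nd/1e16)^(-0.75) = (8.18)^(-0.75) = 0.206745
Step 4: Vbr = 60 * 1.989458 * 0.206745 = 24.7 V

24.7


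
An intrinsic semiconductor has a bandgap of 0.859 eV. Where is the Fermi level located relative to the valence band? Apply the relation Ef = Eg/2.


Step 1: For an intrinsic semiconductor, the Fermi level sits at midgap.
Step 2: Ef = Eg / 2 = 0.859 / 2 = 0.4295 eV

0.4295


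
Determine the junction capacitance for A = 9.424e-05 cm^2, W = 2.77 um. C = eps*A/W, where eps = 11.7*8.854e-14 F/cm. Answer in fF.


Step 1: eps_Si = 11.7 * 8.854e-14 = 1.035918e-12 F/cm
Step 2: W in cm = 2.77 * 1e-4 = 2.77e-04 cm
Step 3: C = 1.035918e-12 * 9.424e-05 / 2.77e-04 = 3.524365e-13 F
Step 4: C = 352.44 fF

352.44


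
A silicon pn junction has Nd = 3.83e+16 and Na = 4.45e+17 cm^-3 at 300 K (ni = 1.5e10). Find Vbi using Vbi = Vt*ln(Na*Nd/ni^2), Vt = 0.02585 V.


Step 1: Compute Na*Nd/ni^2 = 4.45e+17 * 3.83e+16 / (1.5e10)^2 = 7.5749e+13
Step 2: ln(7.5749e+13) = 31.9584
Step 3: Vbi = 0.02585 * 31.9584 = 0.826 V

0.826


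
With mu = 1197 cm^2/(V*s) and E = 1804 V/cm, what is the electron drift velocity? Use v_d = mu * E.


Step 1: v_d = mu * E
Step 2: v_d = 1197 * 1804 = 2159388
Step 3: v_d = 2.16e+06 cm/s

2.16e+06


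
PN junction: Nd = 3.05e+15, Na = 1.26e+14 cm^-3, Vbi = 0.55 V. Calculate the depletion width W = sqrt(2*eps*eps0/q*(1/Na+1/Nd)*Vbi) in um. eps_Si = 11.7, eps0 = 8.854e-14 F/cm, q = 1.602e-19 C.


Step 1: 1/Na + 1/Nd = 1/1.26e+14 + 1/3.05e+15 = 8.26438e-15
Step 2: 2*eps*eps0/q = 2*11.7*8.854e-14/1.602e-19 = 1.293281e+07
Step 3: W^2 = 1.293281e+07 * 8.26438e-15 * 0.55 = 5.87849e-08
Step 4: W = sqrt(5.87849e-08) = 2.425e-04 cm = 2.425 um

2.425


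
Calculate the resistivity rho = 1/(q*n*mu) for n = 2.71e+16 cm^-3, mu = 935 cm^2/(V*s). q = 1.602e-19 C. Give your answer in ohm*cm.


Step 1: sigma = q * n * mu = 1.602e-19 * 2.71e+16 * 935 = 4.05923e+00 S/cm
Step 2: rho = 1 / sigma = 1 / 4.05923e+00 = 0.2464 ohm*cm

0.2464


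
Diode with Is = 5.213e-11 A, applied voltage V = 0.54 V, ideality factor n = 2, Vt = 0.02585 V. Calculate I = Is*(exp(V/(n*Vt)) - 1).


Step 1: V/(n*Vt) = 0.54/(2*0.02585) = 10.4449
Step 2: exp(10.4449) = 3.4369e+04
Step 3: I = 5.213e-11 * (3.4369e+04 - 1) = 1.79e-06 A

1.79e-06


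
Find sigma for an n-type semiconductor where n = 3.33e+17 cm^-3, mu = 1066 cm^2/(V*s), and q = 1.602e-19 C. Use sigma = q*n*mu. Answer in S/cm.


Step 1: sigma = q * n * mu
Step 2: sigma = 1.602e-19 * 3.33e+17 * 1066
Step 3: sigma = 5.687e+01 S/cm

5.687e+01


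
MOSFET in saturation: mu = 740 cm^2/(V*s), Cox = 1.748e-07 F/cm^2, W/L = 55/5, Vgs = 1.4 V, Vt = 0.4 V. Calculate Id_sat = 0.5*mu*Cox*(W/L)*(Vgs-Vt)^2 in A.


Step 1: Overdrive voltage Vov = Vgs - Vt = 1.4 - 0.4 = 1.0 V
Step 2: W/L = 55/5 = 11
Step 3: Id = 0.5 * 740 * 1.748e-07 * 11 * 1.0^2
Step 4: Id = 7.11e-04 A

7.11e-04


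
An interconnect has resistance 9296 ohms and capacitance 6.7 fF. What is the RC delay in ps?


Step 1: tau = R * C
Step 2: tau = 9296 * 6.7 fF = 9296 * 6.7e-15 F
Step 3: tau = 6.22832e-11 s = 62.2832 ps

62.2832


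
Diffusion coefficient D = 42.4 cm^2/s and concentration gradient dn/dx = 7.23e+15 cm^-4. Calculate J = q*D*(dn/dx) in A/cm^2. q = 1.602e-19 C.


Step 1: J = q * D * (dn/dx)
Step 2: J = 1.602e-19 * 42.4 * 7.23e+15
Step 3: J = 4.91e-02 A/cm^2

4.91e-02


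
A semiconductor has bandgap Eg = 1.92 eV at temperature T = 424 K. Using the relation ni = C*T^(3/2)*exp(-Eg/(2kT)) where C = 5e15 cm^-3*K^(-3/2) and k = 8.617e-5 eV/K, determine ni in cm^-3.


Step 1: Compute kT = 8.617e-5 * 424 = 0.03653608 eV
Step 2: Exponent = -Eg/(2kT) = -1.92/(2*0.03653608) = -26.27540
Step 3: T^(3/2) = 424^1.5 = 8730.69
Step 4: ni = 5e15 * 8730.69 * exp(-26.27540) = 1.69e+08 cm^-3

1.69e+08


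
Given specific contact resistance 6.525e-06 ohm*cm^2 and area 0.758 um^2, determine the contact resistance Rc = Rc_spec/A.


Step 1: Convert area to cm^2: 0.758 um^2 = 7.5800e-09 cm^2
Step 2: Rc = Rc_spec / A = 6.525e-06 / 7.5800e-09
Step 3: Rc = 8.61e+02 ohms

8.61e+02


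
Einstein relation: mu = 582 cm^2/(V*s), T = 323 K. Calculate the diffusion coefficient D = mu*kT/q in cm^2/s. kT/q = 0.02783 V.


Step 1: D = mu * (kT/q)
Step 2: D = 582 * 0.02783
Step 3: D = 16.2 cm^2/s

16.2


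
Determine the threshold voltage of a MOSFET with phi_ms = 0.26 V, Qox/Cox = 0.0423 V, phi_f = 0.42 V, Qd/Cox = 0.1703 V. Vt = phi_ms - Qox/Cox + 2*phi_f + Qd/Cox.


Step 1: Vt = phi_ms - Qox/Cox + 2*phi_f + Qd/Cox
Step 2: Vt = 0.26 - 0.0423 + 2*0.42 + 0.1703
Step 3: Vt = 0.26 - 0.0423 + 0.84 + 0.1703
Step 4: Vt = 1.228 V

1.228


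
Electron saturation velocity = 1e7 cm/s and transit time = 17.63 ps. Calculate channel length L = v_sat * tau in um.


Step 1: tau in seconds = 17.63 ps * 1e-12 = 1.7630e-11 s
Step 2: L = v_sat * tau = 1e7 * 1.7630e-11 = 1.7630e-04 cm
Step 3: L in um = 1.7630e-04 * 1e4 = 1.763 um

1.763


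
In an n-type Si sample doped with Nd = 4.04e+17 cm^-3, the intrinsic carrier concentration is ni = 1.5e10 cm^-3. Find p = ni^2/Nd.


Step 1: Since Nd >> ni, n ≈ Nd = 4.04e+17 cm^-3
Step 2: p = ni^2 / n = (1.5e10)^2 / 4.04e+17
Step 3: p = 2.25e20 / 4.04e+17 = 5.57e+02 cm^-3

5.57e+02


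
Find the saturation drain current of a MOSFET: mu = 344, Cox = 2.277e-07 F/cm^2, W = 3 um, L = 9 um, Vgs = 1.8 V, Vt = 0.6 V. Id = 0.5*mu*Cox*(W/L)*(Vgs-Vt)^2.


Step 1: Overdrive voltage Vov = Vgs - Vt = 1.8 - 0.6 = 1.2 V
Step 2: W/L = 3/9 = 0.333333
Step 3: Id = 0.5 * 344 * 2.277e-07 * 0.333333 * 1.2^2
Step 4: Id = 1.88e-05 A

1.88e-05


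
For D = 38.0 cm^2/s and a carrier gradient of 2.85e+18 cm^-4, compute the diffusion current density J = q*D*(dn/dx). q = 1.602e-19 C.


Step 1: J = q * D * (dn/dx)
Step 2: J = 1.602e-19 * 38.0 * 2.85e+18
Step 3: J = 1.73e+01 A/cm^2

1.73e+01


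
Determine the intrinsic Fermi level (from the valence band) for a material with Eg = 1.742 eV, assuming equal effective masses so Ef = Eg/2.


Step 1: For an intrinsic semiconductor, the Fermi level sits at midgap.
Step 2: Ef = Eg / 2 = 1.742 / 2 = 0.871 eV

0.871


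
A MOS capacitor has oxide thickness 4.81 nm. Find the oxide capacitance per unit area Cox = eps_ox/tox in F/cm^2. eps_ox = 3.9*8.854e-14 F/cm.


Step 1: eps_ox = 3.9 * 8.854e-14 = 3.45306e-13 F/cm
Step 2: tox in cm = 4.81 nm * 1e-7 = 4.8100e-07 cm
Step 3: Cox = 3.45306e-13 / 4.8100e-07 = 7.18e-07 F/cm^2

7.18e-07


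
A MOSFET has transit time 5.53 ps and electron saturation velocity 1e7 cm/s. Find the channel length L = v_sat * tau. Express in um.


Step 1: tau in seconds = 5.53 ps * 1e-12 = 5.5300e-12 s
Step 2: L = v_sat * tau = 1e7 * 5.5300e-12 = 5.5300e-05 cm
Step 3: L in um = 5.5300e-05 * 1e4 = 0.553 um

0.553


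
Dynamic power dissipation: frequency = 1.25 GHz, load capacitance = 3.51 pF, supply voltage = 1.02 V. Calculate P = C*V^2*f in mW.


Step 1: V^2 = 1.02^2 = 1.0404 V^2
Step 2: P = C*V^2*f = 3.51e-12 F * 1.0404 * 1.25e9 Hz
Step 3: P = 4.564755e-03 W
Step 4: P = 4.565 mW

4.565


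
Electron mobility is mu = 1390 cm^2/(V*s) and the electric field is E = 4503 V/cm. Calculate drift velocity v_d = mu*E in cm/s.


Step 1: v_d = mu * E
Step 2: v_d = 1390 * 4503 = 6259170
Step 3: v_d = 6.26e+06 cm/s

6.26e+06


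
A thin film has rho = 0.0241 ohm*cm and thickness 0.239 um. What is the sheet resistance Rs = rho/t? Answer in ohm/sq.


Step 1: Convert thickness to cm: t = 0.239 um = 2.3900e-05 cm
Step 2: Rs = rho / t = 0.0241 / 2.3900e-05
Step 3: Rs = 1008.4 ohm/sq

1008.4


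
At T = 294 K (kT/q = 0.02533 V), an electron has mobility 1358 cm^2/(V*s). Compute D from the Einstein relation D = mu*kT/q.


Step 1: D = mu * (kT/q)
Step 2: D = 1358 * 0.02533
Step 3: D = 34.4 cm^2/s

34.4


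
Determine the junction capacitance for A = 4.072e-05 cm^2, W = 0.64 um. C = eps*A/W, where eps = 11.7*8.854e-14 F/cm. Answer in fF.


Step 1: eps_Si = 11.7 * 8.854e-14 = 1.035918e-12 F/cm
Step 2: W in cm = 0.64 * 1e-4 = 6.40e-05 cm
Step 3: C = 1.035918e-12 * 4.072e-05 / 6.40e-05 = 6.591028e-13 F
Step 4: C = 659.1 fF

659.1


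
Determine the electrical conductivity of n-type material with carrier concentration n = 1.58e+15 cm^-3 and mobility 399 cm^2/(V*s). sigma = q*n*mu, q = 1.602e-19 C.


Step 1: sigma = q * n * mu
Step 2: sigma = 1.602e-19 * 1.58e+15 * 399
Step 3: sigma = 1.010e-01 S/cm

1.010e-01


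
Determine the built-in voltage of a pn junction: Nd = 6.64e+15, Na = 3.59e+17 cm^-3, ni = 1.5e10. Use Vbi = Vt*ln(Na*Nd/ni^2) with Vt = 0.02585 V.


Step 1: Compute Na*Nd/ni^2 = 3.59e+17 * 6.64e+15 / (1.5e10)^2 = 1.0594e+13
Step 2: ln(1.0594e+13) = 29.9913
Step 3: Vbi = 0.02585 * 29.9913 = 0.775 V

0.775


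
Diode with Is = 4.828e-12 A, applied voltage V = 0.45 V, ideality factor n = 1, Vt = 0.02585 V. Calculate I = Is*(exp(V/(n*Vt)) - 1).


Step 1: V/(n*Vt) = 0.45/(1*0.02585) = 17.4081
Step 2: exp(17.4081) = 3.6328e+07
Step 3: I = 4.828e-12 * (3.6328e+07 - 1) = 1.75e-04 A

1.75e-04


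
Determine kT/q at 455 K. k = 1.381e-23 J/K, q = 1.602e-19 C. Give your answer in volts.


Step 1: kT = 1.381e-23 * 455 = 6.28355e-21 J
Step 2: Vt = kT/q = 6.28355e-21 / 1.602e-19
Step 3: Vt = 0.03922 V

0.03922


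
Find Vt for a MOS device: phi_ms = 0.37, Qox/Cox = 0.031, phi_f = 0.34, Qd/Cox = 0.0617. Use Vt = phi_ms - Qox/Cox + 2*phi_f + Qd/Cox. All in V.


Step 1: Vt = phi_ms - Qox/Cox + 2*phi_f + Qd/Cox
Step 2: Vt = 0.37 - 0.031 + 2*0.34 + 0.0617
Step 3: Vt = 0.37 - 0.031 + 0.68 + 0.0617
Step 4: Vt = 1.0807 V

1.0807


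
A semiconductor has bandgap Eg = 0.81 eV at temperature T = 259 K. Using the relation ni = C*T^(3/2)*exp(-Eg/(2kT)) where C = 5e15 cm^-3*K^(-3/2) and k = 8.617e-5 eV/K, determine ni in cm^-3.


Step 1: Compute kT = 8.617e-5 * 259 = 0.02231803 eV
Step 2: Exponent = -Eg/(2kT) = -0.81/(2*0.02231803) = -18.14676
Step 3: T^(3/2) = 259^1.5 = 4168.21
Step 4: ni = 5e15 * 4168.21 * exp(-18.14676) = 2.74e+11 cm^-3

2.74e+11


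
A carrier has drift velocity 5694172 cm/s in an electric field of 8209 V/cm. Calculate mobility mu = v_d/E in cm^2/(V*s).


Step 1: mu = v_d / E
Step 2: mu = 5694172 / 8209
Step 3: mu = 693.65 cm^2/(V*s)

693.65


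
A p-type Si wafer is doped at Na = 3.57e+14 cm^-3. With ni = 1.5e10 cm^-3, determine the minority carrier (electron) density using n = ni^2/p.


Step 1: Majority hole concentration p ≈ Na = 3.57e+14 cm^-3
Step 2: n = ni^2 / Na = (1.5e10)^2 / 3.57e+14
Step 3: n = 6.30e+05 cm^-3

6.30e+05


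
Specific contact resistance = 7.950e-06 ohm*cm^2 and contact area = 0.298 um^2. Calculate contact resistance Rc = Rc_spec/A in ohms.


Step 1: Convert area to cm^2: 0.298 um^2 = 2.9800e-09 cm^2
Step 2: Rc = Rc_spec / A = 7.950e-06 / 2.9800e-09
Step 3: Rc = 2.67e+03 ohms

2.67e+03


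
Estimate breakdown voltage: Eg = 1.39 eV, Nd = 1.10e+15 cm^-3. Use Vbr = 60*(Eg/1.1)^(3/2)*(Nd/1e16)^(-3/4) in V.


Step 1: Eg/1.1 = 1.39/1.1 = 1.263636
Step 2: (Eg/1.1)^1.5 = 1.263636^1.5 = 1.420473
Step 3: (Nd/1e16)^(-0.75) = (0.11)^(-0.75) = 5.235468
Step 4: Vbr = 60 * 1.420473 * 5.235468 = 446.2 V

446.2


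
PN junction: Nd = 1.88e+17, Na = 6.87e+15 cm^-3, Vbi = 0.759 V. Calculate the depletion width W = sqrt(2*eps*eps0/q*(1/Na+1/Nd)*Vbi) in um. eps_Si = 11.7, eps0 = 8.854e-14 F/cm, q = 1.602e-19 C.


Step 1: 1/Na + 1/Nd = 1/6.87e+15 + 1/1.88e+17 = 1.50880e-16
Step 2: 2*eps*eps0/q = 2*11.7*8.854e-14/1.602e-19 = 1.293281e+07
Step 3: W^2 = 1.293281e+07 * 1.50880e-16 * 0.759 = 1.48104e-09
Step 4: W = sqrt(1.48104e-09) = 3.848e-05 cm = 0.3848 um

0.3848


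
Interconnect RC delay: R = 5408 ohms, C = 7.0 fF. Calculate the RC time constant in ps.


Step 1: tau = R * C
Step 2: tau = 5408 * 7.0 fF = 5408 * 7.0e-15 F
Step 3: tau = 3.7856e-11 s = 37.856 ps

37.856


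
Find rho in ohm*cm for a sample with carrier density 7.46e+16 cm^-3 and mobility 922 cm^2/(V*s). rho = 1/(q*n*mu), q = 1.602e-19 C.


Step 1: sigma = q * n * mu = 1.602e-19 * 7.46e+16 * 922 = 1.10187e+01 S/cm
Step 2: rho = 1 / sigma = 1 / 1.10187e+01 = 0.09075 ohm*cm

0.09075


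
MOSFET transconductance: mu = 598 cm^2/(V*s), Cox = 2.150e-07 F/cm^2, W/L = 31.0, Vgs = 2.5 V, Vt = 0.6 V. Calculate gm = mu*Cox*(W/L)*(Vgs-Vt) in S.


Step 1: Vov = Vgs - Vt = 2.5 - 0.6 = 1.9 V
Step 2: gm = mu * Cox * (W/L) * Vov
Step 3: gm = 598 * 2.150e-07 * 31.0 * 1.9 = 7.57e-03 S

7.57e-03


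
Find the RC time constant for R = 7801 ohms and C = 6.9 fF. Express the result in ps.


Step 1: tau = R * C
Step 2: tau = 7801 * 6.9 fF = 7801 * 6.9e-15 F
Step 3: tau = 5.38269e-11 s = 53.8269 ps

53.8269


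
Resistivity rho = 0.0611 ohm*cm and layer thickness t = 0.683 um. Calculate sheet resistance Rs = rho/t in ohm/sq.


Step 1: Convert thickness to cm: t = 0.683 um = 6.8300e-05 cm
Step 2: Rs = rho / t = 0.0611 / 6.8300e-05
Step 3: Rs = 894.6 ohm/sq

894.6


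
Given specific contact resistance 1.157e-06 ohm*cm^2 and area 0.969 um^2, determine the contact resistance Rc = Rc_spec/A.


Step 1: Convert area to cm^2: 0.969 um^2 = 9.6900e-09 cm^2
Step 2: Rc = Rc_spec / A = 1.157e-06 / 9.6900e-09
Step 3: Rc = 1.19e+02 ohms

1.19e+02


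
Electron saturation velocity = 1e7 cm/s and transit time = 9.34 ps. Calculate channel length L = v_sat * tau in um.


Step 1: tau in seconds = 9.34 ps * 1e-12 = 9.3400e-12 s
Step 2: L = v_sat * tau = 1e7 * 9.3400e-12 = 9.3400e-05 cm
Step 3: L in um = 9.3400e-05 * 1e4 = 0.934 um

0.934


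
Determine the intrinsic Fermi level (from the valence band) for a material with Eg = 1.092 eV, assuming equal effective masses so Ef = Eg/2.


Step 1: For an intrinsic semiconductor, the Fermi level sits at midgap.
Step 2: Ef = Eg / 2 = 1.092 / 2 = 0.546 eV

0.546


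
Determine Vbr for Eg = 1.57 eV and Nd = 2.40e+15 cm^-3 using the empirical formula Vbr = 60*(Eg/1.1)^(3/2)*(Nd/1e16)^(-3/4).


Step 1: Eg/1.1 = 1.57/1.1 = 1.427273
Step 2: (Eg/1.1)^1.5 = 1.427273^1.5 = 1.705142
Step 3: (Nd/1e16)^(-0.75) = (0.24)^(-0.75) = 2.916363
Step 4: Vbr = 60 * 1.705142 * 2.916363 = 298.4 V

298.4


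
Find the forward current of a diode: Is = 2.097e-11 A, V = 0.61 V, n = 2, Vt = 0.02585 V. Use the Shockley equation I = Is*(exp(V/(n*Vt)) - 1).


Step 1: V/(n*Vt) = 0.61/(2*0.02585) = 11.7988
Step 2: exp(11.7988) = 1.3309e+05
Step 3: I = 2.097e-11 * (1.3309e+05 - 1) = 2.79e-06 A

2.79e-06


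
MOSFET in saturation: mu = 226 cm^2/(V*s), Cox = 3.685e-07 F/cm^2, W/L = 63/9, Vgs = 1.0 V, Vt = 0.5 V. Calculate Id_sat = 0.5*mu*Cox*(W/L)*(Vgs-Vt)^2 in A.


Step 1: Overdrive voltage Vov = Vgs - Vt = 1.0 - 0.5 = 0.5 V
Step 2: W/L = 63/9 = 7
Step 3: Id = 0.5 * 226 * 3.685e-07 * 7 * 0.5^2
Step 4: Id = 7.29e-05 A

7.29e-05


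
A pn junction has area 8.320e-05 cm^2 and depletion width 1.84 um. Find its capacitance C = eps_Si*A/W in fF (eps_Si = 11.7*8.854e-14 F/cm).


Step 1: eps_Si = 11.7 * 8.854e-14 = 1.035918e-12 F/cm
Step 2: W in cm = 1.84 * 1e-4 = 1.84e-04 cm
Step 3: C = 1.035918e-12 * 8.320e-05 / 1.84e-04 = 4.684151e-13 F
Step 4: C = 468.42 fF

468.42


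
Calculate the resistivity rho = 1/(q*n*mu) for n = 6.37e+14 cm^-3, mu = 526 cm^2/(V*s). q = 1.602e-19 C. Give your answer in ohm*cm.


Step 1: sigma = q * n * mu = 1.602e-19 * 6.37e+14 * 526 = 5.36769e-02 S/cm
Step 2: rho = 1 / sigma = 1 / 5.36769e-02 = 18.63 ohm*cm

18.63


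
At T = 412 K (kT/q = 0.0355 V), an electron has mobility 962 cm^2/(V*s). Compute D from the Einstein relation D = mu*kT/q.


Step 1: D = mu * (kT/q)
Step 2: D = 962 * 0.0355
Step 3: D = 34.15 cm^2/s

34.15


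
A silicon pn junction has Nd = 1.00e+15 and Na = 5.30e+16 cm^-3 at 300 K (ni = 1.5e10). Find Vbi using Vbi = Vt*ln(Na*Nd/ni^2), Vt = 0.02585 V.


Step 1: Compute Na*Nd/ni^2 = 5.30e+16 * 1.00e+15 / (1.5e10)^2 = 2.3556e+11
Step 2: ln(2.3556e+11) = 26.1852
Step 3: Vbi = 0.02585 * 26.1852 = 0.677 V

0.677


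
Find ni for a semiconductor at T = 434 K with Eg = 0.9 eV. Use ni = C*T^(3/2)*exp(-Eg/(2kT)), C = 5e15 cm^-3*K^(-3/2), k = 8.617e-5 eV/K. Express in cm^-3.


Step 1: Compute kT = 8.617e-5 * 434 = 0.03739778 eV
Step 2: Exponent = -Eg/(2kT) = -0.9/(2*0.03739778) = -12.03280
Step 3: T^(3/2) = 434^1.5 = 9041.38
Step 4: ni = 5e15 * 9041.38 * exp(-12.03280) = 2.69e+14 cm^-3

2.69e+14


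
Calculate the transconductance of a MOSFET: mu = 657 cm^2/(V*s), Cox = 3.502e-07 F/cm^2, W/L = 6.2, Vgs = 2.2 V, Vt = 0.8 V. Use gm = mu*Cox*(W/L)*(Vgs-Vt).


Step 1: Vov = Vgs - Vt = 2.2 - 0.8 = 1.4 V
Step 2: gm = mu * Cox * (W/L) * Vov
Step 3: gm = 657 * 3.502e-07 * 6.2 * 1.4 = 2.00e-03 S

2.00e-03


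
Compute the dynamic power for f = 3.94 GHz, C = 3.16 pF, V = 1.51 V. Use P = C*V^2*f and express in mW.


Step 1: V^2 = 1.51^2 = 2.2801 V^2
Step 2: P = C*V^2*f = 3.16e-12 F * 2.2801 * 3.94e9 Hz
Step 3: P = 2.838815704e-02 W
Step 4: P = 28.388 mW

28.388


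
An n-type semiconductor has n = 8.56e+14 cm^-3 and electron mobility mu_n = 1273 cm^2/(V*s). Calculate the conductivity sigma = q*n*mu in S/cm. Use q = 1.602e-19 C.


Step 1: sigma = q * n * mu
Step 2: sigma = 1.602e-19 * 8.56e+14 * 1273
Step 3: sigma = 1.746e-01 S/cm

1.746e-01


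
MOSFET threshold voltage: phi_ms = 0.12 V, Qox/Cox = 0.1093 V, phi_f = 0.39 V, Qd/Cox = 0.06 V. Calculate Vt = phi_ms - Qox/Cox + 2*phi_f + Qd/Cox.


Step 1: Vt = phi_ms - Qox/Cox + 2*phi_f + Qd/Cox
Step 2: Vt = 0.12 - 0.1093 + 2*0.39 + 0.06
Step 3: Vt = 0.12 - 0.1093 + 0.78 + 0.06
Step 4: Vt = 0.8507 V

0.8507


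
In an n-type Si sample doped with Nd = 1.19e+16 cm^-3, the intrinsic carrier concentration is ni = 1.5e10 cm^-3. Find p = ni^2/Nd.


Step 1: Since Nd >> ni, n ≈ Nd = 1.19e+16 cm^-3
Step 2: p = ni^2 / n = (1.5e10)^2 / 1.19e+16
Step 3: p = 2.25e20 / 1.19e+16 = 1.89e+04 cm^-3

1.89e+04


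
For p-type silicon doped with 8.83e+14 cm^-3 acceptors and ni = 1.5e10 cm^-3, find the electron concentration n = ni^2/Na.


Step 1: Majority hole concentration p ≈ Na = 8.83e+14 cm^-3
Step 2: n = ni^2 / Na = (1.5e10)^2 / 8.83e+14
Step 3: n = 2.55e+05 cm^-3

2.55e+05


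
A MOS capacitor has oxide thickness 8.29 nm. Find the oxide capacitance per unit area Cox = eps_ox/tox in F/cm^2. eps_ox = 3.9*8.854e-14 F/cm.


Step 1: eps_ox = 3.9 * 8.854e-14 = 3.45306e-13 F/cm
Step 2: tox in cm = 8.29 nm * 1e-7 = 8.2900e-07 cm
Step 3: Cox = 3.45306e-13 / 8.2900e-07 = 4.17e-07 F/cm^2

4.17e-07


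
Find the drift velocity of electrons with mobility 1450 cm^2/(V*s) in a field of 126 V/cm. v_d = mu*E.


Step 1: v_d = mu * E
Step 2: v_d = 1450 * 126 = 182700
Step 3: v_d = 1.83e+05 cm/s

1.83e+05


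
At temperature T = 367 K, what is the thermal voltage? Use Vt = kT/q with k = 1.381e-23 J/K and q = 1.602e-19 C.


Step 1: kT = 1.381e-23 * 367 = 5.06827e-21 J
Step 2: Vt = kT/q = 5.06827e-21 / 1.602e-19
Step 3: Vt = 0.03164 V

0.03164


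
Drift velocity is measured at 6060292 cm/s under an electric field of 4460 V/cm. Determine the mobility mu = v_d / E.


Step 1: mu = v_d / E
Step 2: mu = 6060292 / 4460
Step 3: mu = 1358.81 cm^2/(V*s)

1358.81


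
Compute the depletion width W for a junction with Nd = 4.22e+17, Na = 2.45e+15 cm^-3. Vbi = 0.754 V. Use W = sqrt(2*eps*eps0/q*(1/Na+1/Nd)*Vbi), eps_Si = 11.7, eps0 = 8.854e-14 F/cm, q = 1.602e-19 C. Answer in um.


Step 1: 1/Na + 1/Nd = 1/2.45e+15 + 1/4.22e+17 = 4.10533e-16
Step 2: 2*eps*eps0/q = 2*11.7*8.854e-14/1.602e-19 = 1.293281e+07
Step 3: W^2 = 1.293281e+07 * 4.10533e-16 * 0.754 = 4.00325e-09
Step 4: W = sqrt(4.00325e-09) = 6.327e-05 cm = 0.6327 um

0.6327


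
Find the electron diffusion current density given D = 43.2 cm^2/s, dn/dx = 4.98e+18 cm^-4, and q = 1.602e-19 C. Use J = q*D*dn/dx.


Step 1: J = q * D * (dn/dx)
Step 2: J = 1.602e-19 * 43.2 * 4.98e+18
Step 3: J = 3.45e+01 A/cm^2

3.45e+01


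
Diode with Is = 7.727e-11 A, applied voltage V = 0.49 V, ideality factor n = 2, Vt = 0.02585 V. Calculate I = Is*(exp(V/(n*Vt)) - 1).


Step 1: V/(n*Vt) = 0.49/(2*0.02585) = 9.4778
Step 2: exp(9.4778) = 1.3066e+04
Step 3: I = 7.727e-11 * (1.3066e+04 - 1) = 1.01e-06 A

1.01e-06


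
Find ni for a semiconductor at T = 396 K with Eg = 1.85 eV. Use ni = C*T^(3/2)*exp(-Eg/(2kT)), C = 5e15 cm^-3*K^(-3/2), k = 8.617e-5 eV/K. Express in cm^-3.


Step 1: Compute kT = 8.617e-5 * 396 = 0.03412332 eV
Step 2: Exponent = -Eg/(2kT) = -1.85/(2*0.03412332) = -27.10756
Step 3: T^(3/2) = 396^1.5 = 7880.30
Step 4: ni = 5e15 * 7880.30 * exp(-27.10756) = 6.65e+07 cm^-3

6.65e+07


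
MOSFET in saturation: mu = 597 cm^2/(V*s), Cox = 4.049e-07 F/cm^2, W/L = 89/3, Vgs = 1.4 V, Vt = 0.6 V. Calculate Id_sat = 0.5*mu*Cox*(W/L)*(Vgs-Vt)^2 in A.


Step 1: Overdrive voltage Vov = Vgs - Vt = 1.4 - 0.6 = 0.8 V
Step 2: W/L = 89/3 = 29.6667
Step 3: Id = 0.5 * 597 * 4.049e-07 * 29.6667 * 0.8^2
Step 4: Id = 2.29e-03 A

2.29e-03


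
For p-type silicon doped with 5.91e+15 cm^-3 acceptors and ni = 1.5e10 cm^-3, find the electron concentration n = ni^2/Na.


Step 1: Majority hole concentration p ≈ Na = 5.91e+15 cm^-3
Step 2: n = ni^2 / Na = (1.5e10)^2 / 5.91e+15
Step 3: n = 3.81e+04 cm^-3

3.81e+04


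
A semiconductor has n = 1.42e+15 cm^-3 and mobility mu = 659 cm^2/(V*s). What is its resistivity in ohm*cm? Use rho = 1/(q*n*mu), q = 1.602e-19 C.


Step 1: sigma = q * n * mu = 1.602e-19 * 1.42e+15 * 659 = 1.49912e-01 S/cm
Step 2: rho = 1 / sigma = 1 / 1.49912e-01 = 6.671 ohm*cm

6.671


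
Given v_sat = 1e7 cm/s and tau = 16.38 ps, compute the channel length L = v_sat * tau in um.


Step 1: tau in seconds = 16.38 ps * 1e-12 = 1.6380e-11 s
Step 2: L = v_sat * tau = 1e7 * 1.6380e-11 = 1.6380e-04 cm
Step 3: L in um = 1.6380e-04 * 1e4 = 1.638 um

1.638


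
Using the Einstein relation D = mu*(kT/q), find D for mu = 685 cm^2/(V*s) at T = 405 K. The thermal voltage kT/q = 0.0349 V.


Step 1: D = mu * (kT/q)
Step 2: D = 685 * 0.0349
Step 3: D = 23.91 cm^2/s

23.91


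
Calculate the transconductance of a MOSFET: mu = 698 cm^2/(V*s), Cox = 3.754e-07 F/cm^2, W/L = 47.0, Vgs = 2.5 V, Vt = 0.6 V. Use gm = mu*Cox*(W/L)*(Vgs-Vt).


Step 1: Vov = Vgs - Vt = 2.5 - 0.6 = 1.9 V
Step 2: gm = mu * Cox * (W/L) * Vov
Step 3: gm = 698 * 3.754e-07 * 47.0 * 1.9 = 2.34e-02 S

2.34e-02


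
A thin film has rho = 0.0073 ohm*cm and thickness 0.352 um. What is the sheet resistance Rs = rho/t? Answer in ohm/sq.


Step 1: Convert thickness to cm: t = 0.352 um = 3.5200e-05 cm
Step 2: Rs = rho / t = 0.0073 / 3.5200e-05
Step 3: Rs = 207.4 ohm/sq

207.4


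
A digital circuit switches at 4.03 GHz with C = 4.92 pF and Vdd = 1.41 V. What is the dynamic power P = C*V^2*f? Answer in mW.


Step 1: V^2 = 1.41^2 = 1.9881 V^2
Step 2: P = C*V^2*f = 4.92e-12 F * 1.9881 * 4.03e9 Hz
Step 3: P = 3.941925156e-02 W
Step 4: P = 39.419 mW

39.419


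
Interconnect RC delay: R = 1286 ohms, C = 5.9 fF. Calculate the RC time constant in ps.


Step 1: tau = R * C
Step 2: tau = 1286 * 5.9 fF = 1286 * 5.9e-15 F
Step 3: tau = 7.5874e-12 s = 7.5874 ps

7.5874


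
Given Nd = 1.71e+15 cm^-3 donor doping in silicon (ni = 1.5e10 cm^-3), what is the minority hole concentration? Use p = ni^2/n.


Step 1: Since Nd >> ni, n ≈ Nd = 1.71e+15 cm^-3
Step 2: p = ni^2 / n = (1.5e10)^2 / 1.71e+15
Step 3: p = 2.25e20 / 1.71e+15 = 1.32e+05 cm^-3

1.32e+05


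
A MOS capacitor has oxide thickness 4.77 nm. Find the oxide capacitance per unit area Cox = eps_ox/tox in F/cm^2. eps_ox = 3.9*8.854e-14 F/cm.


Step 1: eps_ox = 3.9 * 8.854e-14 = 3.45306e-13 F/cm
Step 2: tox in cm = 4.77 nm * 1e-7 = 4.7700e-07 cm
Step 3: Cox = 3.45306e-13 / 4.7700e-07 = 7.24e-07 F/cm^2

7.24e-07


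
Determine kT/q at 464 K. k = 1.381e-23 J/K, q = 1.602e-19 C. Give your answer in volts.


Step 1: kT = 1.381e-23 * 464 = 6.40784e-21 J
Step 2: Vt = kT/q = 6.40784e-21 / 1.602e-19
Step 3: Vt = 0.04 V

0.04


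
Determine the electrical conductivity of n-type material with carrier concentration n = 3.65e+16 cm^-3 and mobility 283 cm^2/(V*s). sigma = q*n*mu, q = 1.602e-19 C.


Step 1: sigma = q * n * mu
Step 2: sigma = 1.602e-19 * 3.65e+16 * 283
Step 3: sigma = 1.655e+00 S/cm

1.655e+00


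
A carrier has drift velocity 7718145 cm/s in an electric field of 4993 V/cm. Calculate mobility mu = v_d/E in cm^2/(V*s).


Step 1: mu = v_d / E
Step 2: mu = 7718145 / 4993
Step 3: mu = 1545.79 cm^2/(V*s)

1545.79


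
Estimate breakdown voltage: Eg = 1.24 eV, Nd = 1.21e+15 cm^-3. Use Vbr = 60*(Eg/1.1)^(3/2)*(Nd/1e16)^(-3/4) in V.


Step 1: Eg/1.1 = 1.24/1.1 = 1.127273
Step 2: (Eg/1.1)^1.5 = 1.127273^1.5 = 1.196861
Step 3: (Nd/1e16)^(-0.75) = (0.121)^(-0.75) = 4.874286
Step 4: Vbr = 60 * 1.196861 * 4.874286 = 350.0 V

350.0


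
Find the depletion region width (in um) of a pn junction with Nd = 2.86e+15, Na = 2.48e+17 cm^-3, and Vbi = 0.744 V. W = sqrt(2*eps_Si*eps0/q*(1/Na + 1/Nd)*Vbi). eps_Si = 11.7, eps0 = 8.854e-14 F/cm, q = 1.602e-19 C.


Step 1: 1/Na + 1/Nd = 1/2.48e+17 + 1/2.86e+15 = 3.53683e-16
Step 2: 2*eps*eps0/q = 2*11.7*8.854e-14/1.602e-19 = 1.293281e+07
Step 3: W^2 = 1.293281e+07 * 3.53683e-16 * 0.744 = 3.40314e-09
Step 4: W = sqrt(3.40314e-09) = 5.834e-05 cm = 0.5834 um

0.5834


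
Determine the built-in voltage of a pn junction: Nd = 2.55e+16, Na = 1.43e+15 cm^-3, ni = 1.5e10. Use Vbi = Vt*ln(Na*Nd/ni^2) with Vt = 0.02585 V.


Step 1: Compute Na*Nd/ni^2 = 1.43e+15 * 2.55e+16 / (1.5e10)^2 = 1.6207e+11
Step 2: ln(1.6207e+11) = 25.8113
Step 3: Vbi = 0.02585 * 25.8113 = 0.667 V

0.667


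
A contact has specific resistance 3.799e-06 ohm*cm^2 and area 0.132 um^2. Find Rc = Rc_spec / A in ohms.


Step 1: Convert area to cm^2: 0.132 um^2 = 1.3200e-09 cm^2
Step 2: Rc = Rc_spec / A = 3.799e-06 / 1.3200e-09
Step 3: Rc = 2.88e+03 ohms

2.88e+03


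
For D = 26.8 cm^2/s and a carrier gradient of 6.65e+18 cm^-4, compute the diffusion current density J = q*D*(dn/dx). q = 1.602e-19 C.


Step 1: J = q * D * (dn/dx)
Step 2: J = 1.602e-19 * 26.8 * 6.65e+18
Step 3: J = 2.86e+01 A/cm^2

2.86e+01


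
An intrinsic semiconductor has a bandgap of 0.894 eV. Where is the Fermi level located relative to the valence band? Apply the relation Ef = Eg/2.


Step 1: For an intrinsic semiconductor, the Fermi level sits at midgap.
Step 2: Ef = Eg / 2 = 0.894 / 2 = 0.447 eV

0.447


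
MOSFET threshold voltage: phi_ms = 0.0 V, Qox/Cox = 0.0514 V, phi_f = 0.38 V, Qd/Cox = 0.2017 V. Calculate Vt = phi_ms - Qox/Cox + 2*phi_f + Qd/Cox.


Step 1: Vt = phi_ms - Qox/Cox + 2*phi_f + Qd/Cox
Step 2: Vt = 0.0 - 0.0514 + 2*0.38 + 0.2017
Step 3: Vt = 0.0 - 0.0514 + 0.76 + 0.2017
Step 4: Vt = 0.9103 V

0.9103


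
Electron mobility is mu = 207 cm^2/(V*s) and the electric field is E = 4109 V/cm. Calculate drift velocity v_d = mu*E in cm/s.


Step 1: v_d = mu * E
Step 2: v_d = 207 * 4109 = 850563
Step 3: v_d = 8.51e+05 cm/s

8.51e+05


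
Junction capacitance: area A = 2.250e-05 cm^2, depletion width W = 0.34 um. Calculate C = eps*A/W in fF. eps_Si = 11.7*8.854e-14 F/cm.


Step 1: eps_Si = 11.7 * 8.854e-14 = 1.035918e-12 F/cm
Step 2: W in cm = 0.34 * 1e-4 = 3.40e-05 cm
Step 3: C = 1.035918e-12 * 2.250e-05 / 3.40e-05 = 6.855340e-13 F
Step 4: C = 685.53 fF

685.53


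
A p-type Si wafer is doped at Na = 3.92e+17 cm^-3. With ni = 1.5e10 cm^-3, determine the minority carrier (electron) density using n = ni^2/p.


Step 1: Majority hole concentration p ≈ Na = 3.92e+17 cm^-3
Step 2: n = ni^2 / Na = (1.5e10)^2 / 3.92e+17
Step 3: n = 5.74e+02 cm^-3

5.74e+02


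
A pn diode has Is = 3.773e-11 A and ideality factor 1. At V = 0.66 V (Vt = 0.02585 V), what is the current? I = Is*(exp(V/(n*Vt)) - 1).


Step 1: V/(n*Vt) = 0.66/(1*0.02585) = 25.5319
Step 2: exp(25.5319) = 1.2256e+11
Step 3: I = 3.773e-11 * (1.2256e+11 - 1) = 4.62e+00 A

4.62e+00


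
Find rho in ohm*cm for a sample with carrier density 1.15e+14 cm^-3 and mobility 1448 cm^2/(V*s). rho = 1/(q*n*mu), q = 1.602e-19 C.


Step 1: sigma = q * n * mu = 1.602e-19 * 1.15e+14 * 1448 = 2.66765e-02 S/cm
Step 2: rho = 1 / sigma = 1 / 2.66765e-02 = 37.49 ohm*cm

37.49


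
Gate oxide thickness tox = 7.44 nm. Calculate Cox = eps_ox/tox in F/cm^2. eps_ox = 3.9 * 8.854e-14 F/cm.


Step 1: eps_ox = 3.9 * 8.854e-14 = 3.45306e-13 F/cm
Step 2: tox in cm = 7.44 nm * 1e-7 = 7.4400e-07 cm
Step 3: Cox = 3.45306e-13 / 7.4400e-07 = 4.64e-07 F/cm^2

4.64e-07


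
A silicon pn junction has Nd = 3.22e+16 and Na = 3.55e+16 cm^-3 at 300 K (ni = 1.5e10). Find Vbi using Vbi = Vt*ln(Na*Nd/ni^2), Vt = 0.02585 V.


Step 1: Compute Na*Nd/ni^2 = 3.55e+16 * 3.22e+16 / (1.5e10)^2 = 5.0804e+12
Step 2: ln(5.0804e+12) = 29.2564
Step 3: Vbi = 0.02585 * 29.2564 = 0.756 V

0.756


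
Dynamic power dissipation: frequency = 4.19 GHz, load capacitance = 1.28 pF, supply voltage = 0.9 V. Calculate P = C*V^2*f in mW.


Step 1: V^2 = 0.9^2 = 0.81 V^2
Step 2: P = C*V^2*f = 1.28e-12 F * 0.81 * 4.19e9 Hz
Step 3: P = 4.344192e-03 W
Step 4: P = 4.344 mW

4.344


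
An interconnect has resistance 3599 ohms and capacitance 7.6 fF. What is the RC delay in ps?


Step 1: tau = R * C
Step 2: tau = 3599 * 7.6 fF = 3599 * 7.6e-15 F
Step 3: tau = 2.73524e-11 s = 27.3524 ps

27.3524


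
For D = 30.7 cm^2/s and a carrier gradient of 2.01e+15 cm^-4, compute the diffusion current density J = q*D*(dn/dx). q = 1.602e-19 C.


Step 1: J = q * D * (dn/dx)
Step 2: J = 1.602e-19 * 30.7 * 2.01e+15
Step 3: J = 9.89e-03 A/cm^2

9.89e-03
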